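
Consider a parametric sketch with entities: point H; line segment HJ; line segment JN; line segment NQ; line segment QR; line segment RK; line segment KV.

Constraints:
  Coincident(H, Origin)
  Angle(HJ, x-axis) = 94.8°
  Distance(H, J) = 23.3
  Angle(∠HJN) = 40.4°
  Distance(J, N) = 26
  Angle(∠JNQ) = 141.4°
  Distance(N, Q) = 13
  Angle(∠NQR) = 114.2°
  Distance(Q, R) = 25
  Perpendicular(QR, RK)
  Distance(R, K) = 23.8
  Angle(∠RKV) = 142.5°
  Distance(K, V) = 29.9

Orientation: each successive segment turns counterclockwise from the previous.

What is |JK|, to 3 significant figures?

27.3

H is at the origin; HJ runs at 94.8° with length 23.3, so J = (-1.95, 23.2). ∠HJN = 40.4° gives JN at -126° from the x-axis; with |JN| = 26.0, N = (-17.1, 2.08). ∠JNQ = 141.4° gives NQ at -87.0° from the x-axis; with |NQ| = 13.0, Q = (-16.4, -10.9). ∠NQR = 114.2° gives QR at -21.2° from the x-axis; with |QR| = 25.0, R = (6.90, -19.9). The perpendicularity gives RK at right angles to QR, so RK runs at 68.8°; with |RK| = 23.8, K = (15.5, 2.24). Then |JK| = |K − J| = 27.3.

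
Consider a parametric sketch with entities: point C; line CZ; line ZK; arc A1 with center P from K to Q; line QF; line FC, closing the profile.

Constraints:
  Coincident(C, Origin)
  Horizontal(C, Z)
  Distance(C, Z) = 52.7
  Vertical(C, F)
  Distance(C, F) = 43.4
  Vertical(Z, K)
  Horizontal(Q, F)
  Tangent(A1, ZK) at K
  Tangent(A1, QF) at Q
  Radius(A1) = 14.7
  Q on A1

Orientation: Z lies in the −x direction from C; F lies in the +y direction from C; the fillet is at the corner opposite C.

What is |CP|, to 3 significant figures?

47.6

C is at the origin; CZ is horizontal with |CZ| = 52.7 and Z on the −x side, so Z = (-52.7, 0.00). C and F share the same x with |CF| = 43.4 and F on the +y side, so F = (0.00, 43.4). The virtual corner opposite C is at (-52.7, 43.4). Tangency of A1 to ZK means the radius PK is perpendicular to ZK and tangency of A1 to QF means the radius PQ is perpendicular to QF, with radius 14.7, so the center P sits 14.7 in from both sides at P = (-38.0, 28.7). Then |CP| = |P − C| = 47.6.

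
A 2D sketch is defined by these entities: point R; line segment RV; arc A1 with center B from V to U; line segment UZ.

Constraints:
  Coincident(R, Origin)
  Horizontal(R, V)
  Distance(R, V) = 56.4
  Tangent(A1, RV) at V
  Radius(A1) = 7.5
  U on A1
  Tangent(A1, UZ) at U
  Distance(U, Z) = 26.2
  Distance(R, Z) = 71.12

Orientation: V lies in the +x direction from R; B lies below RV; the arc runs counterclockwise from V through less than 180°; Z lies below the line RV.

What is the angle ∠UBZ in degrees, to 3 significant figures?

74.0°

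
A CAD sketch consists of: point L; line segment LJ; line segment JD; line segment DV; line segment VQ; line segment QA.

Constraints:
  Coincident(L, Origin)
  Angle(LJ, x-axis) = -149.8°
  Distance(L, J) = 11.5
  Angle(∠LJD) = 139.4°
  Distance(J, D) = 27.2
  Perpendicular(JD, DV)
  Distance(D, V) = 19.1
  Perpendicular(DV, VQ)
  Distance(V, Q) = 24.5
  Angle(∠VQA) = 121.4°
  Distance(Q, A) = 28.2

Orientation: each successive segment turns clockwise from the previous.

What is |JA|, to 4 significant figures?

12.98

L is at the origin; LJ runs at -149.8° with length 11.5, so J = (-9.939, -5.785). ∠LJD = 139.4° gives JD at 169.6° from the x-axis; with |JD| = 27.2, D = (-36.69, -0.8746). JD is perpendicular to DV, so DV runs at 79.60°; with |DV| = 19.1, V = (-33.24, 17.91). The perpendicularity gives VQ at right angles to DV, so VQ runs at -10.40°; with |VQ| = 24.5, Q = (-9.147, 13.49). ∠VQA = 121.4° gives QA at -69.00° from the x-axis; with |QA| = 28.2, A = (0.9591, -12.84). Then |JA| = |A − J| = 12.98.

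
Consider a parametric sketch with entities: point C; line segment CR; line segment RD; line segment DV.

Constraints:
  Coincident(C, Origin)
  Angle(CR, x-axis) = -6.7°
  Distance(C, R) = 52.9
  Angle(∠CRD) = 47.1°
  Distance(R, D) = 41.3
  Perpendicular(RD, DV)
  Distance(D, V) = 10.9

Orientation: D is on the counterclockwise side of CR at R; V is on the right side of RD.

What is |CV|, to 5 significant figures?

49.933

C is at the origin; CR runs at -6.7° with length 52.9, so R = 52.9·(cos -6.7°, sin -6.7°) = (52.539, -6.1719). ∠CRD = 47.1°, so RD runs at -6.7° + (180° − 47.1°) = 126.20° from the x-axis; with |RD| = 41.3, D = R + 41.3·(cos 126.20°, sin 126.20°) = (28.147, 27.156). The perpendicularity gives DV at right angles to RD; with |DV| = 10.9 on the right of RD, V = D + 10.9·(0.80696, 0.59061) = (36.943, 33.593). Then |CV| = |V − C| = 49.933.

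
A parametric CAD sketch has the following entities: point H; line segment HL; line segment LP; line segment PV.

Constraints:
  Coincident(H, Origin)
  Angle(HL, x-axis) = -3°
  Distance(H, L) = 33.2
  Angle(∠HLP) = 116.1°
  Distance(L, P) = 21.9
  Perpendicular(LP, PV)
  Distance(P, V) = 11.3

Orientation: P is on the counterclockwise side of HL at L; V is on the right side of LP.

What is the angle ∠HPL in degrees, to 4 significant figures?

39.24°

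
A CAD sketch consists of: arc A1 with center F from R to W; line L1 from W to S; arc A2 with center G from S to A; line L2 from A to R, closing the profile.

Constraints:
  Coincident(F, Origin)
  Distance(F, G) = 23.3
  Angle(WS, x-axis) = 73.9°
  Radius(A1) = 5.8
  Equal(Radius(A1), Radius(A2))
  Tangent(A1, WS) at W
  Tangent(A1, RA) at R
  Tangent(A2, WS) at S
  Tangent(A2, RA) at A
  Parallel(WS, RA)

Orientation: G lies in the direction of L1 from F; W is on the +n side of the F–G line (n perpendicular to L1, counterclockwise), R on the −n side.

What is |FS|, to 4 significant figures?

24.01

The slot axis is L1's direction at 73.9°, so u = (cos 73.9°, sin 73.9°) = (0.2773, 0.9608) and n = (−sin 73.9°, cos 73.9°) = (-0.9608, 0.2773). F is at the origin and G lies 23.3 along u from F, so G = 23.3·u = (6.461, 22.39). Tangency of A1 to both parallel lines with radius 5.8 puts W and R at F ± 5.8·n: W = (-5.573, 1.608), R = (5.573, -1.608). Equal radii place S and A the same way about G: S = G + 5.8·n = (0.8889, 23.99), A = G − 5.8·n = (12.03, 20.78). Then |FS| = |S − F| = 24.01.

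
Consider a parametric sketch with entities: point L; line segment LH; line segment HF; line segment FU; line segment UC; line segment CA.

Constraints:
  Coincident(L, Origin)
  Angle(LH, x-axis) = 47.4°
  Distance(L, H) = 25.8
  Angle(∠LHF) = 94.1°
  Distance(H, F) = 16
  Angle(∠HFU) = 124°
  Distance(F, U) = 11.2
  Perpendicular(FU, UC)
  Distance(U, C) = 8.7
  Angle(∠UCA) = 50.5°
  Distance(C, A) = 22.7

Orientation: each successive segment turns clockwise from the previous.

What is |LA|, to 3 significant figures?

39.1

L is at the origin; LH runs at 47.4° with length 25.8, so H = (17.5, 19.0). ∠LHF = 94.1° gives HF at -38.5° from the x-axis; with |HF| = 16.0, F = (30.0, 9.03). ∠HFU = 124.0° gives FU at -94.5° from the x-axis; with |FU| = 11.2, U = (29.1, -2.13). FU is perpendicular to UC, so UC runs at 176°; with |UC| = 8.7, C = (20.4, -1.45). ∠UCA = 50.5° gives CA at 46.0° from the x-axis; with |CA| = 22.7, A = (36.2, 14.9). Then |LA| = |A − L| = 39.1.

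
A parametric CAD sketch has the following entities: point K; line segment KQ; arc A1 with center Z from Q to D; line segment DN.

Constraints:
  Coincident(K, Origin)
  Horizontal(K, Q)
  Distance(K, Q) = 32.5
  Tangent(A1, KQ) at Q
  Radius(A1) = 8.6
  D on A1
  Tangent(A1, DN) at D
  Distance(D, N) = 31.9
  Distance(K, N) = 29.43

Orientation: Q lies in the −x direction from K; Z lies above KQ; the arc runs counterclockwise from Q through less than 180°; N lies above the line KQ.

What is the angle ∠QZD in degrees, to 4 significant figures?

52.66°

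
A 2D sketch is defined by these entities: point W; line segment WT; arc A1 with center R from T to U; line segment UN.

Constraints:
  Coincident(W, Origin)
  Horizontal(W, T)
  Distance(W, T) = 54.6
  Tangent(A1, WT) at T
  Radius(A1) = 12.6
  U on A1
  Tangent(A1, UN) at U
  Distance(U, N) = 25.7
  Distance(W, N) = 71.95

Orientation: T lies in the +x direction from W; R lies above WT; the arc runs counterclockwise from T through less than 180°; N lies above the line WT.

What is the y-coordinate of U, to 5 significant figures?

16.243

Checks: |RU| = 12.60 ✓; ∠(RU, UN) = 90.00° ✓; |UN| = 25.70 ✓; |WN| = 71.95 ✓.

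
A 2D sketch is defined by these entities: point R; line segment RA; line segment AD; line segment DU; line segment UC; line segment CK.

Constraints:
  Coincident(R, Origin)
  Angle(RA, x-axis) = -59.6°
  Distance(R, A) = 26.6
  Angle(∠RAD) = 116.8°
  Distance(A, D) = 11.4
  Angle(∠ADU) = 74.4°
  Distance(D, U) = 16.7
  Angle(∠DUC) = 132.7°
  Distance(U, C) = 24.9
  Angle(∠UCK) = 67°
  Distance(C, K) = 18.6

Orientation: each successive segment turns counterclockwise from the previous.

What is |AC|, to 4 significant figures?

31.39

R is at the origin; RA runs at -59.6° with length 26.6, so A = (13.46, -22.94). ∠RAD = 116.8° gives AD at 3.600° from the x-axis; with |AD| = 11.4, D = (24.84, -22.23). ∠ADU = 74.4° gives DU at 109.2° from the x-axis; with |DU| = 16.7, U = (19.35, -6.456). ∠DUC = 132.7° gives UC at 156.5° from the x-axis; with |UC| = 24.9, C = (-3.489, 3.473). Then |AC| = |C − A| = 31.39.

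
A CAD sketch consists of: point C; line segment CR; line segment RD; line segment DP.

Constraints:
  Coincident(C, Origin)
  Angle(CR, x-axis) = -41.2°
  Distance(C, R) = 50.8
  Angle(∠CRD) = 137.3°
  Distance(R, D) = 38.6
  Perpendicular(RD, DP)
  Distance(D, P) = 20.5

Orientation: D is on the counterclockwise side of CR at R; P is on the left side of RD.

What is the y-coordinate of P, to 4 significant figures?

-11.96

C is at the origin; CR runs at -41.2° with length 50.8, so R = 50.8·(cos -41.2°, sin -41.2°) = (38.22, -33.46). ∠CRD = 137.3°, so RD runs at -41.2° + (180° − 137.3°) = 1.500° from the x-axis; with |RD| = 38.6, D = R + 38.6·(cos 1.500°, sin 1.500°) = (76.81, -32.45). RD is perpendicular to DP; with |DP| = 20.5 on the left of RD, P = D + 20.5·(-0.02618, 0.9997) = (76.27, -11.96). So P.y = -11.96.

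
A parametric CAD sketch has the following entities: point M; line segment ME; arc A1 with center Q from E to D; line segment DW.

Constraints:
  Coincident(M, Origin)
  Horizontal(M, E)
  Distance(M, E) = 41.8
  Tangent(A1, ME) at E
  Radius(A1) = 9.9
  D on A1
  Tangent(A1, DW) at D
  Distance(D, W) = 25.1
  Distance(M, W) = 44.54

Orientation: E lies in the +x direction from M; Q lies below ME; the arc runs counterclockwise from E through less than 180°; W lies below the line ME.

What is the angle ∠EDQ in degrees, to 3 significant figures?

48.3°

Checks: |ME| = 41.80 ✓; |QD| = 9.900 ✓; ∠(QD, DW) = 90.00° ✓; |DW| = 25.10 ✓; |MW| = 44.54 ✓.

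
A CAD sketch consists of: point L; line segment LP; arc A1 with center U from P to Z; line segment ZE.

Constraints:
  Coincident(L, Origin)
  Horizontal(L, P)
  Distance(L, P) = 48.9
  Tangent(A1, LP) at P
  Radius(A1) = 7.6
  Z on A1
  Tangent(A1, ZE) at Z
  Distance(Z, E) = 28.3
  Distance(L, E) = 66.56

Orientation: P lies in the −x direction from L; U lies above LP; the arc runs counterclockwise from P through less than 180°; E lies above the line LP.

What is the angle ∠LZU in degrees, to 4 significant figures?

136.1°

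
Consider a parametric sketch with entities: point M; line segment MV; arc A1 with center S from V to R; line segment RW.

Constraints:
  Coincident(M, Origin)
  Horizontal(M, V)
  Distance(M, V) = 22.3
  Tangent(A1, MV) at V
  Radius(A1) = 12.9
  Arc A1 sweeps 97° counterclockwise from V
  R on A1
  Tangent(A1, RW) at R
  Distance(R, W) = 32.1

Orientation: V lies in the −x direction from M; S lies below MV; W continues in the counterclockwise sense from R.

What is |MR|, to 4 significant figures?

37.97

M is at the origin; MV is horizontal with |MV| = 22.3 and V on the −x side, so V = (-22.30, 0.000). The tangent condition forces SV to be normal to MV, so S = V + (0, -12.9) = (-22.30, -12.90). On A1, V sits at bearing 90° from S; a 97° counterclockwise sweep puts R at bearing 187°, so R = S + 12.9·(cos 187°, sin 187°) = (-35.10, -14.47). Then |MR| = |R − M| = 37.97.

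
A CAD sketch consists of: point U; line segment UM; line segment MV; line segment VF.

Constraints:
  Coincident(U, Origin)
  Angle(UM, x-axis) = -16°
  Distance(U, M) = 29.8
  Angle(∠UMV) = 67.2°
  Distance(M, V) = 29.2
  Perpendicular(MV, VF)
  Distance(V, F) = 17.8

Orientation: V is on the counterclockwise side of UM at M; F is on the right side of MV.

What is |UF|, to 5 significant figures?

48.591

U is at the origin; UM runs at -16.0° with length 29.8, so M = 29.8·(cos -16.0°, sin -16.0°) = (28.646, -8.2140). ∠UMV = 67.2°, so MV runs at -16.0° + (180° − 67.2°) = 96.800° from the x-axis; with |MV| = 29.2, V = M + 29.2·(cos 96.800°, sin 96.800°) = (25.188, 20.781). The perpendicularity gives VF at right angles to MV; with |VF| = 17.8 on the right of MV, F = V + 17.8·(0.99297, 0.11840) = (42.863, 22.888). Then |UF| = |F − U| = 48.591.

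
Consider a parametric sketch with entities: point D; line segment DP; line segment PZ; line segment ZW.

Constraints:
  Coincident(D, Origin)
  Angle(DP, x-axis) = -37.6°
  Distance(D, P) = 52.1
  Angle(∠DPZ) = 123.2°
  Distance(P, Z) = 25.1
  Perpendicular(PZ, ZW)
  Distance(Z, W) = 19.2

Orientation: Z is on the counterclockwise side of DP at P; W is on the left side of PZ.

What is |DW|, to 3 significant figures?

58.9

D is at the origin; DP runs at -37.6° with length 52.1, so P = 52.1·(cos -37.6°, sin -37.6°) = (41.3, -31.8). ∠DPZ = 123.2°, so PZ runs at -37.6° + (180° − 123.2°) = 19.2° from the x-axis; with |PZ| = 25.1, Z = P + 25.1·(cos 19.2°, sin 19.2°) = (65.0, -23.5). PZ is perpendicular to ZW; with |ZW| = 19.2 on the left of PZ, W = Z + 19.2·(-0.329, 0.944) = (58.7, -5.40). Then |DW| = |W − D| = 58.9.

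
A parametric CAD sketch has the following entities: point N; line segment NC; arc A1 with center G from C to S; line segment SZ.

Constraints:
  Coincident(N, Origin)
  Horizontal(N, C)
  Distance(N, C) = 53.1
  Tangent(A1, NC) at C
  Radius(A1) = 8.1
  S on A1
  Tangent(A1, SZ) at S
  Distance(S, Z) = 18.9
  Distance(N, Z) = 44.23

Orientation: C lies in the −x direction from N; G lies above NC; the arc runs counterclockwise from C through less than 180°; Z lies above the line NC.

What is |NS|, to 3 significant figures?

45.9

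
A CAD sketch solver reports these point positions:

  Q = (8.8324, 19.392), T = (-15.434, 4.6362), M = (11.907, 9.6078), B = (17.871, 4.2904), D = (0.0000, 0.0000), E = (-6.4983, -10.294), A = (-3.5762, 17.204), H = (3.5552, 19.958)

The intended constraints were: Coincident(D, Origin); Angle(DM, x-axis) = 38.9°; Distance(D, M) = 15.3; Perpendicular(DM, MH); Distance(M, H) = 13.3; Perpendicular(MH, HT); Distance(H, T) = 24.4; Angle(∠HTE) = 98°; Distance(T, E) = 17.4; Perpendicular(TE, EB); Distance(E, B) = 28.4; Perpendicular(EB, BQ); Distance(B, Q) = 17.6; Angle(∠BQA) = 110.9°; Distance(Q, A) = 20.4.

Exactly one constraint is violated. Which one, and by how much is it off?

Distance(Q, A) = 20.4 — off by 7.80.

D = (0.00, 0.00) ✓; DM at 38.90° ✓; |DM| = 15.30 ✓; ∠(DM, MH) = 90.00° ✓; |MH| = 13.30 ✓; ∠(MH, HT) = 90.00° ✓; |HT| = 24.40 ✓; ∠HTE = 98.00° ✓; |TE| = 17.40 ✓; ∠(TE, EB) = 90.00° ✓; |EB| = 28.40 ✓; ∠(EB, BQ) = 90.00° ✓; |BQ| = 17.60 ✓; ∠BQA = 110.9° ✓; |QA| = 12.60 ✗.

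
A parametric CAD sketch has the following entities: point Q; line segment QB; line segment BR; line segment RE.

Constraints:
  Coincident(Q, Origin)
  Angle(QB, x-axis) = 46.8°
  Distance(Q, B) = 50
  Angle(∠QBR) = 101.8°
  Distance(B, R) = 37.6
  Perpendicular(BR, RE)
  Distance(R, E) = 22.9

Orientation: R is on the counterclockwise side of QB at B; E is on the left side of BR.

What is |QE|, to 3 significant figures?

54.5

Q is at the origin; QB runs at 46.8° with length 50.0, so B = 50.0·(cos 46.8°, sin 46.8°) = (34.2, 36.4). ∠QBR = 101.8°, so BR runs at 46.8° + (180° − 101.8°) = 125° from the x-axis; with |BR| = 37.6, R = B + 37.6·(cos 125°, sin 125°) = (12.7, 67.2). BR ⟂ RE; with |RE| = 22.9 on the left of BR, E = R + 22.9·(-0.819, -0.574) = (-6.10, 54.1). Then |QE| = |E − Q| = 54.5.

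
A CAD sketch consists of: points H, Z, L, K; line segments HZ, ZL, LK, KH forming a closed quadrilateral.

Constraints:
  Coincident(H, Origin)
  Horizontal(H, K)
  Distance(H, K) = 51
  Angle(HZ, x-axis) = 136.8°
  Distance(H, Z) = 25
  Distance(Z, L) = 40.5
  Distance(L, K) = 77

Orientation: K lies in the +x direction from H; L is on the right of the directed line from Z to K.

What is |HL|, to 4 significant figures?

32.25

H is at the origin; HK is horizontal with |HK| = 51.0 and K in +x, so K = (51.0, 0). HZ runs at 136.8° with |HZ| = 25.0, so Z = (-18.22, 17.11). L is determined by |ZL| = 40.5 and |LK| = 77.0 together: it lies at the intersection of circle(Z, 40.5) and circle(K, 77.0). With |ZK| = 71.31, the foot of the radical line on ZK is 5.582 from Z and the perpendicular offset is √(40.5² − 5.582²) = 40.11. Taking the right-of-ZK solution: L = (-22.43, -23.17).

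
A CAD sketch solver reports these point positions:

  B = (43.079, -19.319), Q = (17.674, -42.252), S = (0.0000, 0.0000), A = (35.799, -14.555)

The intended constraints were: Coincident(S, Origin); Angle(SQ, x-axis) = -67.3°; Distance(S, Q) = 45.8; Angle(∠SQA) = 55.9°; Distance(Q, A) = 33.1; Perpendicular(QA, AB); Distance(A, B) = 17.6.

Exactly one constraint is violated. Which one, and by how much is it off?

Distance(A, B) = 17.6 — off by 8.90.

S = (0.00, 0.00) ✓; SQ at -67.30° ✓; |SQ| = 45.80 ✓; ∠SQA = 55.90° ✓; |QA| = 33.10 ✓; ∠(QA, AB) = 90.00° ✓; |AB| = 8.700 ✗.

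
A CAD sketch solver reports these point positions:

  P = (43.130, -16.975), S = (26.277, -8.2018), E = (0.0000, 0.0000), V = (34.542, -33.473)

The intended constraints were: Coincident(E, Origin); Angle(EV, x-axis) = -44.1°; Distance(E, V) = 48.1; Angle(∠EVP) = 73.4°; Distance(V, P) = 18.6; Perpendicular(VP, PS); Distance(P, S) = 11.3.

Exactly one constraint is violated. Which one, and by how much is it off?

Distance(P, S) = 11.3 — off by 7.70.

E = (0.00, 0.00) ✓; EV at -44.10° ✓; |EV| = 48.10 ✓; ∠EVP = 73.40° ✓; |VP| = 18.60 ✓; ∠(VP, PS) = 90.00° ✓; |PS| = 19.00 ✗.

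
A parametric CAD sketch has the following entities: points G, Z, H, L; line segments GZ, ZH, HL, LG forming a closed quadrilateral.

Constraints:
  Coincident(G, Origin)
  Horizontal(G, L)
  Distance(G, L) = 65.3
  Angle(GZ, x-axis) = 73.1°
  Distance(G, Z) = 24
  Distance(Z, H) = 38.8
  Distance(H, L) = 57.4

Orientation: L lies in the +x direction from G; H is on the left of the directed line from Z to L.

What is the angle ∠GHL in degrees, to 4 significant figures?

67.08°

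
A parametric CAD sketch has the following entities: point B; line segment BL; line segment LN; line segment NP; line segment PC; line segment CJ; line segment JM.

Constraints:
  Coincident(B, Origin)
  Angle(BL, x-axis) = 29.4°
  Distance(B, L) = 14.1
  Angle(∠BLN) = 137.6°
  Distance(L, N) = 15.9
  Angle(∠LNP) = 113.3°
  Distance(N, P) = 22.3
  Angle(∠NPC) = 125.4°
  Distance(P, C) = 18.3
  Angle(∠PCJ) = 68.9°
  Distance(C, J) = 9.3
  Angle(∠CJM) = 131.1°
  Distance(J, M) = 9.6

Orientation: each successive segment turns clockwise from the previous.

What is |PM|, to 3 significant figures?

13.3

B is at the origin; BL runs at 29.4° with length 14.1, so L = (12.3, 6.92). ∠BLN = 137.6° gives LN at -13.0° from the x-axis; with |LN| = 15.9, N = (27.8, 3.35). ∠LNP = 113.3° gives NP at -79.7° from the x-axis; with |NP| = 22.3, P = (31.8, -18.6). ∠NPC = 125.4° gives PC at -134° from the x-axis; with |PC| = 18.3, C = (19.0, -31.7). ∠PCJ = 68.9° gives CJ at 115° from the x-axis; with |CJ| = 9.3, J = (15.1, -23.2). ∠CJM = 131.1° gives JM at 65.7° from the x-axis; with |JM| = 9.6, M = (19.1, -14.5). Then |PM| = |M − P| = 13.3.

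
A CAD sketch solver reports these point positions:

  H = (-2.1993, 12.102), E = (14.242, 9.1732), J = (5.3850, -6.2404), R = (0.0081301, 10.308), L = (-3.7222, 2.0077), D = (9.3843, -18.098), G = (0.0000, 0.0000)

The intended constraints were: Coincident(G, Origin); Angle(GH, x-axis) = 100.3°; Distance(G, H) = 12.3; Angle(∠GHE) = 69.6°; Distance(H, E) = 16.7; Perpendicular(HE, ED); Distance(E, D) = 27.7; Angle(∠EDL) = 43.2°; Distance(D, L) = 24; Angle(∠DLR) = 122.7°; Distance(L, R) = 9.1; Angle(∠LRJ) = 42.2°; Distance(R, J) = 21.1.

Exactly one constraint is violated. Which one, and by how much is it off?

Distance(R, J) = 21.1 — off by 3.70.

G = (0.00, 0.00) ✓; GH at 100.3° ✓; |GH| = 12.30 ✓; ∠GHE = 69.60° ✓; |HE| = 16.70 ✓; ∠(HE, ED) = 90.00° ✓; |ED| = 27.70 ✓; ∠EDL = 43.20° ✓; |DL| = 24.00 ✓; ∠DLR = 122.7° ✓; |LR| = 9.100 ✓; ∠LRJ = 42.20° ✓; |RJ| = 17.40 ✗.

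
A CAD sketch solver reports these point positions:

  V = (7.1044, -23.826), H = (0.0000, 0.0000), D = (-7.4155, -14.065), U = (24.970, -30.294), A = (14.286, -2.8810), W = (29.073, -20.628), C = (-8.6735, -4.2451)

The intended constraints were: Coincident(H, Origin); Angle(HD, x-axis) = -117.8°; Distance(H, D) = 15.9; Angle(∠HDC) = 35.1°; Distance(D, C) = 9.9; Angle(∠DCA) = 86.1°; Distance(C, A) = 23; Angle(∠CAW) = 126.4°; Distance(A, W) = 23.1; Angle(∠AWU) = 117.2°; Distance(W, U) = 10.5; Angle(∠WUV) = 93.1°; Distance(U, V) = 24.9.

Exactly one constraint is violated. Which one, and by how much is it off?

Distance(U, V) = 24.9 — off by 5.90.

H = (0.00, 0.00) ✓; HD at -117.8° ✓; |HD| = 15.90 ✓; ∠HDC = 35.10° ✓; |DC| = 9.900 ✓; ∠DCA = 86.10° ✓; |CA| = 23.00 ✓; ∠CAW = 126.4° ✓; |AW| = 23.10 ✓; ∠AWU = 117.2° ✓; |WU| = 10.50 ✓; ∠WUV = 93.10° ✓; |UV| = 19.00 ✗.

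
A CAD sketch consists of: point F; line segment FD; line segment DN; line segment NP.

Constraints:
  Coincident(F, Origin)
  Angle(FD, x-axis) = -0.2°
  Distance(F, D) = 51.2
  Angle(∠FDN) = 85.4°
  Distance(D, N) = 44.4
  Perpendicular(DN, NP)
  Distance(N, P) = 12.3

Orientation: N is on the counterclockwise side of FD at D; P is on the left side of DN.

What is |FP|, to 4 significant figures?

55.89

F is at the origin; FD runs at -0.2° with length 51.2, so D = 51.2·(cos -0.2°, sin -0.2°) = (51.20, -0.1787). ∠FDN = 85.4°, so DN runs at -0.2° + (180° − 85.4°) = 94.40° from the x-axis; with |DN| = 44.4, N = D + 44.4·(cos 94.40°, sin 94.40°) = (47.79, 44.09). DN is perpendicular to NP; with |NP| = 12.3 on the left of DN, P = N + 12.3·(-0.9971, -0.07672) = (35.53, 43.15). Then |FP| = |P − F| = 55.89.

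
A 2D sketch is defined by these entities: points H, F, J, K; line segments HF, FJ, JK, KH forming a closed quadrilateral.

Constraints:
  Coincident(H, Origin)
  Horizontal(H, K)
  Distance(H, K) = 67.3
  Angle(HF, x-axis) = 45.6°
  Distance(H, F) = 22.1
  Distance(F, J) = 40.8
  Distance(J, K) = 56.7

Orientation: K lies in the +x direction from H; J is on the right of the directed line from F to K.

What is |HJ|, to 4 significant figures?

29.90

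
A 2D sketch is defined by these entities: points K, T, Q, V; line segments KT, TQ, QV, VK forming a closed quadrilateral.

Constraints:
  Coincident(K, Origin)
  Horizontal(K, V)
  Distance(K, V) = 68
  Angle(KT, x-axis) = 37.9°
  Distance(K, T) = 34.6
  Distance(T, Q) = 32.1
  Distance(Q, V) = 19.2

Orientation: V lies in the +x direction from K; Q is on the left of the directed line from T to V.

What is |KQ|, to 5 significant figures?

61.525

Checks: |TQ| = 32.10 ✓; |QV| = 19.20 ✓.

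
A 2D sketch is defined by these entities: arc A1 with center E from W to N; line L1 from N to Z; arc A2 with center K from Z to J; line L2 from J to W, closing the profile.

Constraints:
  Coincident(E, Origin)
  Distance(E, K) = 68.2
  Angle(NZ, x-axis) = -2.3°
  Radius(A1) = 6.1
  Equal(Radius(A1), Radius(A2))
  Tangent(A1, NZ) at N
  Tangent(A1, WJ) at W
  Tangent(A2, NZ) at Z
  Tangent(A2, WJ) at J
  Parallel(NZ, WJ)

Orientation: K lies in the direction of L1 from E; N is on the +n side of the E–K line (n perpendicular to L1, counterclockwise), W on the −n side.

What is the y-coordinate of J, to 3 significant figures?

-8.83

Tangency of A1 to both parallel lines with radius 6.1 puts N and W at E ± 6.1·n: N = (0.245, 6.10), W = (-0.245, -6.10). Equal radii place Z and J the same way about K: Z = K + 6.1·n = (68.4, 3.36), J = K − 6.1·n = (67.9, -8.83). So J.y = -8.83.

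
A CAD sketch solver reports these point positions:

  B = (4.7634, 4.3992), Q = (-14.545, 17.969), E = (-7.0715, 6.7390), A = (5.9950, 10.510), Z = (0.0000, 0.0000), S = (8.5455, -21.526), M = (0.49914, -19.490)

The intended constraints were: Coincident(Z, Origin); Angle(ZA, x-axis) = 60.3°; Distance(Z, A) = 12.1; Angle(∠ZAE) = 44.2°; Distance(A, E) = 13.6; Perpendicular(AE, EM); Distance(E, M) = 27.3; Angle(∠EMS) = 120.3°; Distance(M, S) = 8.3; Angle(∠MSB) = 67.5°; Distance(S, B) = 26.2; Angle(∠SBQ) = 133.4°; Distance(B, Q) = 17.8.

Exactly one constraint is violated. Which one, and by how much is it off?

Distance(B, Q) = 17.8 — off by 5.80.

Z = (0.00, 0.00) ✓; ZA at 60.30° ✓; |ZA| = 12.10 ✓; ∠ZAE = 44.20° ✓; |AE| = 13.60 ✓; ∠(AE, EM) = 90.00° ✓; |EM| = 27.30 ✓; ∠EMS = 120.3° ✓; |MS| = 8.300 ✓; ∠MSB = 67.50° ✓; |SB| = 26.20 ✓; ∠SBQ = 133.4° ✓; |BQ| = 23.60 ✗.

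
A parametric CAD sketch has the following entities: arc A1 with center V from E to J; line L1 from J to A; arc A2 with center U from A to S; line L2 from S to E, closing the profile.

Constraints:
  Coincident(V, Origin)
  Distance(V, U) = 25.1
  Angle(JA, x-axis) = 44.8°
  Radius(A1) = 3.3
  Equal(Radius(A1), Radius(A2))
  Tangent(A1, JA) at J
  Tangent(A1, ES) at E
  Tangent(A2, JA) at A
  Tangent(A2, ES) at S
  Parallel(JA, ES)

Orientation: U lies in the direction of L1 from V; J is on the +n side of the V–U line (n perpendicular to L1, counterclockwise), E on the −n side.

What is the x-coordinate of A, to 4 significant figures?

15.48

Tangency of A1 to both parallel lines with radius 3.3 puts J and E at V ± 3.3·n: J = (-2.325, 2.342), E = (2.325, -2.342). Equal radii place A and S the same way about U: A = U + 3.3·n = (15.48, 20.03), S = U − 3.3·n = (20.14, 15.34). So A.x = 15.48.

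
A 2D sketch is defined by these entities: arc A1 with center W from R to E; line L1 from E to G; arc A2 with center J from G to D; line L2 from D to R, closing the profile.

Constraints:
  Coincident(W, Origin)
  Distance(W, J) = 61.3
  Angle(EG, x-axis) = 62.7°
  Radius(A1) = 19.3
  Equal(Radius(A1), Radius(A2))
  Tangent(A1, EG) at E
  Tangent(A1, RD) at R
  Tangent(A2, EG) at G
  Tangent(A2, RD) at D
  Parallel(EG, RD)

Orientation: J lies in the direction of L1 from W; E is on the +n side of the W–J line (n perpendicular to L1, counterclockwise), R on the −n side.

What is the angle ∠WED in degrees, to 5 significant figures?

57.802°

The slot axis is L1's direction at 62.7°, so u = (cos 62.7°, sin 62.7°) = (0.45865, 0.88862) and n = (−sin 62.7°, cos 62.7°) = (-0.88862, 0.45865). W is at the origin and J lies 61.3 along u from W, so J = 61.3·u = (28.115, 54.472). Tangency of A1 to both parallel lines with radius 19.3 puts E and R at W ± 19.3·n: E = (-17.150, 8.8519), R = (17.150, -8.8519). Equal radii place G and D the same way about J: G = J + 19.3·n = (10.965, 63.324), D = J − 19.3·n = (45.266, 45.620). Then cos ∠WED = EW·ED / (|EW||ED|), giving 57.802°.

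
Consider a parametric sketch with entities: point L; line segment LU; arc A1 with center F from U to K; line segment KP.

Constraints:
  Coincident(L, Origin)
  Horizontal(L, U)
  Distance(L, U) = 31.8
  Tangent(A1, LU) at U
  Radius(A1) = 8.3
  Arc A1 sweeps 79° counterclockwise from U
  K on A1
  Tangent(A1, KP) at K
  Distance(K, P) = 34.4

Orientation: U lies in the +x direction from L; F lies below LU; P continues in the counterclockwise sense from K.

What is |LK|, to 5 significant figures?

24.588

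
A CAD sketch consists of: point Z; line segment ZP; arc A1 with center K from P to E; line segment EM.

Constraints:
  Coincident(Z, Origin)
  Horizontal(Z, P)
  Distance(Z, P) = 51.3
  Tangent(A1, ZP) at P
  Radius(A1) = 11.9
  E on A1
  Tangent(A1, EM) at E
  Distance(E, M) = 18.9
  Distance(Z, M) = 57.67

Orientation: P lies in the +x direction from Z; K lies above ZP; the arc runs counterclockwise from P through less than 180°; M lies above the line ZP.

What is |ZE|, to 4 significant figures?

63.17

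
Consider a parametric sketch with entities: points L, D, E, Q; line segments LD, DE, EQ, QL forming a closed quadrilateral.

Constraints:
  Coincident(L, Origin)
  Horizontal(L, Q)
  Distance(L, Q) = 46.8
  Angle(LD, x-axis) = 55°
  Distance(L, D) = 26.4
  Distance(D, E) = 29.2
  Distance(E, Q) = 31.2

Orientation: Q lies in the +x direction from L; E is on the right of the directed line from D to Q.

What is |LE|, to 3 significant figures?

18.2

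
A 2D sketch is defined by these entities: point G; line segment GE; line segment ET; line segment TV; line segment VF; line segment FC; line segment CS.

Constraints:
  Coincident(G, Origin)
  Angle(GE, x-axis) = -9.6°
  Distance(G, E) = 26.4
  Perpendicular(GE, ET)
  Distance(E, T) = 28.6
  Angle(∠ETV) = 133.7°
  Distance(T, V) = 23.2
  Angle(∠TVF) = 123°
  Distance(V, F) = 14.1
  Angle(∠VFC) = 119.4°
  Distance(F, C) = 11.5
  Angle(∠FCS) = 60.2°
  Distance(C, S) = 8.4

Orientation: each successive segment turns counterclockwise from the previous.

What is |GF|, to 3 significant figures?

41.6

∠ETV = 133.7° gives TV at 127° from the x-axis; with |TV| = 23.2, V = (16.9, 42.4). ∠TVF = 123.0° gives VF at -176° from the x-axis; with |VF| = 14.1, F = (2.86, 41.5). Then |GF| = |F − G| = 41.6.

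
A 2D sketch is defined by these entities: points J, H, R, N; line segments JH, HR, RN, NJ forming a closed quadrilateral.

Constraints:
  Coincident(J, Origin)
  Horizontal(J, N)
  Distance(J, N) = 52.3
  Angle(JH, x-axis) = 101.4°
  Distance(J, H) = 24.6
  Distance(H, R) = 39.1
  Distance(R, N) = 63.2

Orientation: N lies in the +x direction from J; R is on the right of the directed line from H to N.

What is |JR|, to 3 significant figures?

17.4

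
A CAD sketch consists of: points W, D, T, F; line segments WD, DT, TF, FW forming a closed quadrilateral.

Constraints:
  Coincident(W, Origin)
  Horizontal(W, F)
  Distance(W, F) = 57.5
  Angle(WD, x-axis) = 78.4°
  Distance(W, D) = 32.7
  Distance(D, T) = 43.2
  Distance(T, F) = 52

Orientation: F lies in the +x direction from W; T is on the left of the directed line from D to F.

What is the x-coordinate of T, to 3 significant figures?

45.6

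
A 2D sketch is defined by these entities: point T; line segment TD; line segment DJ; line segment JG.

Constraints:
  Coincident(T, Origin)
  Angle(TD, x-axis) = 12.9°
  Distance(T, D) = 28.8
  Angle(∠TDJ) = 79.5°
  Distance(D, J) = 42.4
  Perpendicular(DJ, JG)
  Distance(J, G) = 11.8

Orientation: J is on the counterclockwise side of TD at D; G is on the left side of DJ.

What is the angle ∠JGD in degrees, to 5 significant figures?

74.448°

T is at the origin; TD runs at 12.9° with length 28.8, so D = 28.8·(cos 12.9°, sin 12.9°) = (28.073, 6.4296). ∠TDJ = 79.5°, so DJ runs at 12.9° + (180° − 79.5°) = 113.40° from the x-axis; with |DJ| = 42.4, J = D + 42.4·(cos 113.40°, sin 113.40°) = (11.234, 45.342). DJ ⟂ JG; with |JG| = 11.8 on the left of DJ, G = J + 11.8·(-0.91775, -0.39715) = (0.40455, 40.656). Then cos ∠JGD = GJ·GD / (|GJ||GD|), giving 74.448°.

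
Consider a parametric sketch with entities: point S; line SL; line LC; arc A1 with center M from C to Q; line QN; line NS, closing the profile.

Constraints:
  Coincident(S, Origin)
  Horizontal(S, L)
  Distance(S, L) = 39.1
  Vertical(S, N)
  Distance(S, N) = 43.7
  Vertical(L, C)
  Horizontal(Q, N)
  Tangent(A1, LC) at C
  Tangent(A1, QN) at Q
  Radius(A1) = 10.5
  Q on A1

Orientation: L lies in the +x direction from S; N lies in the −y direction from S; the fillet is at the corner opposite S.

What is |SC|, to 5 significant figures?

51.294

S is at the origin; SL is horizontal with |SL| = 39.1 and L on the +x side, so L = (39.100, 0.0000). S and N share the same x with |SN| = 43.7 and N on the −y side, so N = (0.0000, -43.700). The virtual corner opposite S is at (39.100, -43.700). Tangency of A1 to LC means the radius MC is perpendicular to LC and tangency of A1 to QN means the radius MQ is perpendicular to QN, with radius 10.5, so the center M sits 10.5 in from both sides at M = (28.600, -33.200). That places the tangent points at C = (39.100, -33.200) on LC and Q = (28.600, -43.700) on QN. Then |SC| = |C − S| = 51.294.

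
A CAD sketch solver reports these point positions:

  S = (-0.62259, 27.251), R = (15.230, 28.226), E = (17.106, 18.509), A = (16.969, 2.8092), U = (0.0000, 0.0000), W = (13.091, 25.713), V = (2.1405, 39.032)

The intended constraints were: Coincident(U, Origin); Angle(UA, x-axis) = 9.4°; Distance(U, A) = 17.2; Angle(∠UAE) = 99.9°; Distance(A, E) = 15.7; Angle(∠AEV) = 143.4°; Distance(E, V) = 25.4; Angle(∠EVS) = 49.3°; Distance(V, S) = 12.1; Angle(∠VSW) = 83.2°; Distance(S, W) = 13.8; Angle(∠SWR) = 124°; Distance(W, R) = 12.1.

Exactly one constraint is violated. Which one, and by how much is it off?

Distance(W, R) = 12.1 — off by 8.80.

U = (0.00, 0.00) ✓; UA at 9.400° ✓; |UA| = 17.20 ✓; ∠UAE = 99.90° ✓; |AE| = 15.70 ✓; ∠AEV = 143.4° ✓; |EV| = 25.40 ✓; ∠EVS = 49.30° ✓; |VS| = 12.10 ✓; ∠VSW = 83.20° ✓; |SW| = 13.80 ✓; ∠SWR = 124.0° ✓; |WR| = 3.300 ✗.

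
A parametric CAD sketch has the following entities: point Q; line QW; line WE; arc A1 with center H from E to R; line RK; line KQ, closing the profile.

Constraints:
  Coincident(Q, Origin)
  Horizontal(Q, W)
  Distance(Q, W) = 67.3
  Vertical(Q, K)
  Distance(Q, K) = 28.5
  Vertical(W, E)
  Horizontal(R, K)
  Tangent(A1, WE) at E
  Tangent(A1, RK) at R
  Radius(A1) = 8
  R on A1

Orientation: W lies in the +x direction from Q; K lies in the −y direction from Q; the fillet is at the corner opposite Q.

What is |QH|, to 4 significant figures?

62.74

Q is at the origin; Q and W share the same y with |QW| = 67.3 and W on the +x side, so W = (67.30, 0.000). Q and K share the same x with |QK| = 28.5 and K on the −y side, so K = (0.000, -28.50). The virtual corner opposite Q is at (67.30, -28.50). Since A1 is tangent to WE there, HE ⟂ WE and the tangent condition forces HR to be normal to RK, with radius 8.0, so the center H sits 8.0 in from both sides at H = (59.30, -20.50). Then |QH| = |H − Q| = 62.74.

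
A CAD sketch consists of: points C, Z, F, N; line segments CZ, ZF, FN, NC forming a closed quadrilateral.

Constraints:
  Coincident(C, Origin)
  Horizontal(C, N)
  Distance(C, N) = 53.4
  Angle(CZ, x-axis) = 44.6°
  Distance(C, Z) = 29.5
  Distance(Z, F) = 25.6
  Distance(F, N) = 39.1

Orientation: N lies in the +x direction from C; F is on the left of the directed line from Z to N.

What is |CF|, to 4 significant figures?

55.05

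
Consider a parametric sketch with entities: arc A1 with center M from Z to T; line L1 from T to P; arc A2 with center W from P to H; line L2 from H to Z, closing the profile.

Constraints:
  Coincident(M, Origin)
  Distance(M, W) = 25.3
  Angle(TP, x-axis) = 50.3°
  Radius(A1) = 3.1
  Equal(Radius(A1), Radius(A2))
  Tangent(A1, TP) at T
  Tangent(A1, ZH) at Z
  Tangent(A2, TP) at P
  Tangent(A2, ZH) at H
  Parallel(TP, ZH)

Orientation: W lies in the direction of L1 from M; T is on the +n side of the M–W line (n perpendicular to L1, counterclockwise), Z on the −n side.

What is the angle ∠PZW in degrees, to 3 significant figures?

6.78°

The slot axis is L1's direction at 50.3°, so u = (cos 50.3°, sin 50.3°) = (0.639, 0.769) and n = (−sin 50.3°, cos 50.3°) = (-0.769, 0.639). M is at the origin and W lies 25.3 along u from M, so W = 25.3·u = (16.2, 19.5). Tangency of A1 to both parallel lines with radius 3.1 puts T and Z at M ± 3.1·n: T = (-2.39, 1.98), Z = (2.39, -1.98). Equal radii place P and H the same way about W: P = W + 3.1·n = (13.8, 21.4), H = W − 3.1·n = (18.5, 17.5). Then cos ∠PZW = ZP·ZW / (|ZP||ZW|), giving 6.78°.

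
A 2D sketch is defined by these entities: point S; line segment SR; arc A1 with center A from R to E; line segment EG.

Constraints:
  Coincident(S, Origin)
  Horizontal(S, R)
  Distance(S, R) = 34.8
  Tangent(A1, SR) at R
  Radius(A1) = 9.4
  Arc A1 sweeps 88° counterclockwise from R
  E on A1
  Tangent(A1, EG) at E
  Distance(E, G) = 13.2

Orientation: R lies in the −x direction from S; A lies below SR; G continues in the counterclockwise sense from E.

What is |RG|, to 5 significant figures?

24.348

S is at the origin; S and R share the same y with |SR| = 34.8 and R on the −x side, so R = (-34.800, 0.0000). The tangent condition forces AR to be normal to SR, so A = R + (0, -9.4) = (-34.800, -9.4000). On A1, R sits at bearing 90° from A; an 88° counterclockwise sweep puts E at bearing 178°, so E = A + 9.4·(cos 178°, sin 178°) = (-44.194, -9.0719). Tangency of A1 to EG means the radius AE is perpendicular to EG, so EG runs along (−sin 178°, cos 178°); with |EG| = 13.2, G = (-44.655, -22.264). Then |RG| = |G − R| = 24.348.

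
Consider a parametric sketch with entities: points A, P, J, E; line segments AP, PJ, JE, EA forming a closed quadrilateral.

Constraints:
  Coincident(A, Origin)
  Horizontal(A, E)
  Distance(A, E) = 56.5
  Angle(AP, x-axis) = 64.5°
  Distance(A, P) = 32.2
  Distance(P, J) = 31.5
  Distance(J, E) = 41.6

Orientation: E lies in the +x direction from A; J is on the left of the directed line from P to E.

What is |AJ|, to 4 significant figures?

58.84

A is at the origin; A and E share the same y with |AE| = 56.5 and E in +x, so E = (56.5, 0). AP runs at 64.5° with |AP| = 32.2, so P = (13.86, 29.06). J is determined by |PJ| = 31.5 and |JE| = 41.6 together: it lies at the intersection of circle(P, 31.5) and circle(E, 41.6). With |PE| = 51.60, the foot of the radical line on PE is 18.65 from P and the perpendicular offset is √(31.5² − 18.65²) = 25.39. Taking the left-of-PE solution: J = (43.57, 39.54).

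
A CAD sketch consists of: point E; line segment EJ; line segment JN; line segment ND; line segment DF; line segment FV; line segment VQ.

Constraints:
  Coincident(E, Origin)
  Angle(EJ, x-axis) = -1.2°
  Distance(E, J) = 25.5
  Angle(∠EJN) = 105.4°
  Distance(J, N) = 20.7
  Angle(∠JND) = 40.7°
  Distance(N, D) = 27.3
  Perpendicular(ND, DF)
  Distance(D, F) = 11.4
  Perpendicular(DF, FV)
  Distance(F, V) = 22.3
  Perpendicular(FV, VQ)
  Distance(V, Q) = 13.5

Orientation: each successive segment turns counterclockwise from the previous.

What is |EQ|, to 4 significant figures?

31.89

E is at the origin; EJ runs at -1.2° with length 25.5, so J = (25.49, -0.5340). ∠EJN = 105.4° gives JN at 73.40° from the x-axis; with |JN| = 20.7, N = (31.41, 19.30). ∠JND = 40.7° gives ND at -147.3° from the x-axis; with |ND| = 27.3, D = (8.435, 4.555). The perpendicularity gives DF at right angles to ND, so DF runs at -57.30°; with |DF| = 11.4, F = (14.59, -5.039). DF is perpendicular to FV, so FV runs at 32.70°; with |FV| = 22.3, V = (33.36, 7.009). FV is perpendicular to VQ, so VQ runs at 122.7°; with |VQ| = 13.5, Q = (26.07, 18.37). Then |EQ| = |Q − E| = 31.89.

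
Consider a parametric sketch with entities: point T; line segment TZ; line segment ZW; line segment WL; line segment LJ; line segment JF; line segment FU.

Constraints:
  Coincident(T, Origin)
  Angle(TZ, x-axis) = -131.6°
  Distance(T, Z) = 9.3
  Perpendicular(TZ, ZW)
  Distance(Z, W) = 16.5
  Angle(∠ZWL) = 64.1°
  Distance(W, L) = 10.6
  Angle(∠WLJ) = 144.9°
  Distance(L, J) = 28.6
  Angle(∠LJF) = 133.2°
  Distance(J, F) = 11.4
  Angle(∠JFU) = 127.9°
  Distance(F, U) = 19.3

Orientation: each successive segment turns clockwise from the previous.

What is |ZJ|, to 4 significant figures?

26.84

T is at the origin; TZ runs at -131.6° with length 9.3, so Z = (-6.175, -6.955). TZ is perpendicular to ZW, so ZW runs at 138.4°; with |ZW| = 16.5, W = (-18.51, 4.000). ∠ZWL = 64.1° gives WL at 22.50° from the x-axis; with |WL| = 10.6, L = (-8.720, 8.057). ∠WLJ = 144.9° gives LJ at -12.60° from the x-axis; with |LJ| = 28.6, J = (19.19, 1.818). Then |ZJ| = |J − Z| = 26.84.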